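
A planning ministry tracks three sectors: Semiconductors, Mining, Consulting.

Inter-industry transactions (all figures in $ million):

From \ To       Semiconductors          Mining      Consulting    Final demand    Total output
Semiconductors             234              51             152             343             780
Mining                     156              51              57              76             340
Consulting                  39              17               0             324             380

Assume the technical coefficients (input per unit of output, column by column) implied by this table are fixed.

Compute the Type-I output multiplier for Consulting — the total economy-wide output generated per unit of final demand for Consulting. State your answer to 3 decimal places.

m_C = 2.069

Technical coefficients a_ij = z_ij / X_j:
  a_SS = 234/780 = 0.30, a_MS = 156/780 = 0.20, a_CS = 39/780 = 0.05
  a_SM = 51/340 = 0.15, a_MM = 51/340 = 0.15, a_CM = 17/340 = 0.05
  a_SC = 152/380 = 0.40, a_MC = 57/380 = 0.15, a_CC = 0/380 = 0.00
I − A =
  [   0.70    -0.15    -0.40]
  [  -0.20     0.85    -0.15]
  [  -0.05    -0.05     1.00]
Cofactors of I−A, C_ij = (−1)^(i+j)·(minor ij) (rows/columns in the sector order above):
  C_11 = (0.85)(1.00) − (-0.15)(-0.05) = 0.8425
  C_12 = −[(-0.20)(1.00) − (-0.15)(-0.05)] = 0.2075
  C_13 = (-0.20)(-0.05) − (0.85)(-0.05) = 0.0525
  C_21 = −[(-0.15)(1.00) − (-0.40)(-0.05)] = 0.1700
  C_22 = (0.70)(1.00) − (-0.40)(-0.05) = 0.6800
  C_23 = −[(0.70)(-0.05) − (-0.15)(-0.05)] = 0.0425
  C_31 = (-0.15)(-0.15) − (-0.40)(0.85) = 0.3625
  C_32 = −[(0.70)(-0.15) − (-0.40)(-0.20)] = 0.1850
  C_33 = (0.70)(0.85) − (-0.15)(-0.20) = 0.5650
det(I−A) = Σ_j (I−A)_1j·C_1j = (0.70)(0.8425) + (-0.15)(0.2075) + (-0.40)(0.0525) = 0.537625
adj(I−A) = Cᵀ =
  [ 0.8425   0.1700   0.3625]
  [ 0.2075   0.6800   0.1850]
  [ 0.0525   0.0425   0.5650]
(I − A)⁻¹ = adj(I−A) / det(I−A) ≈
  [   1.5671     0.3162     0.6743]
  [   0.3860     1.2648     0.3441]
  [   0.0977     0.0791     1.0509]
The output multiplier for sector j is the column-j sum of the Leontief inverse (I − A)⁻¹ = adj(I−A) / det(I−A).
Column C of adj(I−A): (0.3625, 0.1850, 0.5650); det(I−A) = 0.537625.
m_C = (0.3625 + 0.1850 + 0.5650) / 0.537625 = 1.1125 / 0.537625 ≈ 2.069.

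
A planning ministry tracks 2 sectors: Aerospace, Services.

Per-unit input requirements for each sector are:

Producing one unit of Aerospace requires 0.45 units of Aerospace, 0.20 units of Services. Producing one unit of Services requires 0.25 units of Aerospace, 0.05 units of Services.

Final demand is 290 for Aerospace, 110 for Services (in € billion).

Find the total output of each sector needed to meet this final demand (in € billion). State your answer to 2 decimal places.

x_1 = 641.27, x_2 = 250.79

I − A =
  [   0.55    -0.25]
  [  -0.20     0.95]
det(I−A) = (0.55)(0.95) − (-0.25)(-0.20) = 0.4725
adj(I−A) = [[0.95, 0.25], [0.20, 0.55]]
(I − A)⁻¹ = adj(I−A) / det(I−A) ≈
  [   2.0106     0.5291]
  [   0.4233     1.1640]
x = (I − A)⁻¹ d = adj(I−A)·d / det(I−A), with det(I−A) = 0.4725:
  x_1 = (0.95·290 + 0.25·110) / 0.4725 = 303.00 / 0.4725 ≈ 641.27
  x_2 = (0.20·290 + 0.55·110) / 0.4725 = 118.50 / 0.4725 ≈ 250.79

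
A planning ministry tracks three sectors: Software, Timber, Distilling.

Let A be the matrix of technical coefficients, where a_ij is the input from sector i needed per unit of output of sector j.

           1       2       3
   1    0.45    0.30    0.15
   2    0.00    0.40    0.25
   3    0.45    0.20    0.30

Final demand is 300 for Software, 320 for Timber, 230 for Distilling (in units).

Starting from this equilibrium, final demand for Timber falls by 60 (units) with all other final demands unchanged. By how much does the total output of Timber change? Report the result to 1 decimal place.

Δx_2 = -147.4

I − A =
  [   0.55    -0.30    -0.15]
  [   0.00     0.60    -0.25]
  [  -0.45    -0.20     0.70]
Cofactors of I−A, C_ij = (−1)^(i+j)·(minor ij) (rows/columns in the sector order above):
  C_11 = (0.60)(0.70) − (-0.25)(-0.20) = 0.3700
  C_12 = −[(0.00)(0.70) − (-0.25)(-0.45)] = 0.1125
  C_13 = (0.00)(-0.20) − (0.60)(-0.45) = 0.2700
  C_21 = −[(-0.30)(0.70) − (-0.15)(-0.20)] = 0.2400
  C_22 = (0.55)(0.70) − (-0.15)(-0.45) = 0.3175
  C_23 = −[(0.55)(-0.20) − (-0.30)(-0.45)] = 0.2450
  C_31 = (-0.30)(-0.25) − (-0.15)(0.60) = 0.1650
  C_32 = −[(0.55)(-0.25) − (-0.15)(0.00)] = 0.1375
  C_33 = (0.55)(0.60) − (-0.30)(0.00) = 0.3300
det(I−A) = Σ_j (I−A)_1j·C_1j = (0.55)(0.3700) + (-0.30)(0.1125) + (-0.15)(0.2700) = 0.12925
adj(I−A) = Cᵀ =
  [ 0.3700   0.2400   0.1650]
  [ 0.1125   0.3175   0.1375]
  [ 0.2700   0.2450   0.3300]
(I − A)⁻¹ = adj(I−A) / det(I−A) ≈
  [   2.8627     1.8569     1.2766]
  [   0.8704     2.4565     1.0638]
  [   2.0890     1.8956     2.5532]
Δx = (I − A)⁻¹ Δd with Δd having -60 in the Timber component and 0 elsewhere.
So Δx_2 = L_22 · (-60), where L_22 = adj(I−A)_22 / det(I−A) = 0.3175 / 0.12925.
Δx_2 = 0.3175 × (-60) / 0.12925 = -19.05 / 0.12925 ≈ -147.4.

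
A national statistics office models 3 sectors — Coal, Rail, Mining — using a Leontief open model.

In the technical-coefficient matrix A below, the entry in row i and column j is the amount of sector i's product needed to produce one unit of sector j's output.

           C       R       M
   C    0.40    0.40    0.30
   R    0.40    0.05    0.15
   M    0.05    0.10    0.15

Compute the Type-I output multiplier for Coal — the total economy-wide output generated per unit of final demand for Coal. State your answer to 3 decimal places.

m_C = 3.956

I − A =
  [   0.60    -0.40    -0.30]
  [  -0.40     0.95    -0.15]
  [  -0.05    -0.10     0.85]
Cofactors of I−A, C_ij = (−1)^(i+j)·(minor ij) (rows/columns in the sector order above):
  C_11 = (0.95)(0.85) − (-0.15)(-0.10) = 0.7925
  C_12 = −[(-0.40)(0.85) − (-0.15)(-0.05)] = 0.3475
  C_13 = (-0.40)(-0.10) − (0.95)(-0.05) = 0.0875
  C_21 = −[(-0.40)(0.85) − (-0.30)(-0.10)] = 0.3700
  C_22 = (0.60)(0.85) − (-0.30)(-0.05) = 0.4950
  C_23 = −[(0.60)(-0.10) − (-0.40)(-0.05)] = 0.0800
  C_31 = (-0.40)(-0.15) − (-0.30)(0.95) = 0.3450
  C_32 = −[(0.60)(-0.15) − (-0.30)(-0.40)] = 0.2100
  C_33 = (0.60)(0.95) − (-0.40)(-0.40) = 0.4100
det(I−A) = Σ_j (I−A)_1j·C_1j = (0.60)(0.7925) + (-0.40)(0.3475) + (-0.30)(0.0875) = 0.31025
adj(I−A) = Cᵀ =
  [ 0.7925   0.3700   0.3450]
  [ 0.3475   0.4950   0.2100]
  [ 0.0875   0.0800   0.4100]
(I − A)⁻¹ = adj(I−A) / det(I−A) ≈
  [   2.5544     1.1926     1.1120]
  [   1.1201     1.5955     0.6769]
  [   0.2820     0.2579     1.3215]
The output multiplier for sector j is the column-j sum of the Leontief inverse (I − A)⁻¹ = adj(I−A) / det(I−A).
Column C of adj(I−A): (0.7925, 0.3475, 0.0875); det(I−A) = 0.31025.
m_C = (0.7925 + 0.3475 + 0.0875) / 0.31025 = 1.2275 / 0.31025 ≈ 3.956.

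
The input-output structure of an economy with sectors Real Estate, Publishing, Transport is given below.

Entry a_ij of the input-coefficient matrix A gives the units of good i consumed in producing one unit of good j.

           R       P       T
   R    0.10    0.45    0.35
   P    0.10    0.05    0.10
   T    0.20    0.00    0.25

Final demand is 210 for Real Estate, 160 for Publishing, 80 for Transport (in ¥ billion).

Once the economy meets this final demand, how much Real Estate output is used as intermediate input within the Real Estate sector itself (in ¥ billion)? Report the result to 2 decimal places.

I − A =
  [   0.90    -0.45    -0.35]
  [  -0.10     0.95    -0.10]
  [  -0.20     0.00     0.75]
Cofactors of I−A, C_ij = (−1)^(i+j)·(minor ij) (rows/columns in the sector order above):
  C_11 = (0.95)(0.75) − (-0.10)(0.00) = 0.7125
  C_12 = −[(-0.10)(0.75) − (-0.10)(-0.20)] = 0.0950
  C_13 = (-0.10)(0.00) − (0.95)(-0.20) = 0.1900
  C_21 = −[(-0.45)(0.75) − (-0.35)(0.00)] = 0.3375
  C_22 = (0.90)(0.75) − (-0.35)(-0.20) = 0.6050
  C_23 = −[(0.90)(0.00) − (-0.45)(-0.20)] = 0.0900
  C_31 = (-0.45)(-0.10) − (-0.35)(0.95) = 0.3775
  C_32 = −[(0.90)(-0.10) − (-0.35)(-0.10)] = 0.1250
  C_33 = (0.90)(0.95) − (-0.45)(-0.10) = 0.8100
det(I−A) = Σ_j (I−A)_1j·C_1j = (0.90)(0.7125) + (-0.45)(0.0950) + (-0.35)(0.1900) = 0.5320
adj(I−A) = Cᵀ =
  [ 0.7125   0.3375   0.3775]
  [ 0.0950   0.6050   0.1250]
  [ 0.1900   0.0900   0.8100]
(I − A)⁻¹ = adj(I−A) / det(I−A) ≈
  [   1.3393     0.6344     0.7096]
  [   0.1786     1.1372     0.2350]
  [   0.3571     0.1692     1.5226]
First solve x = (I − A)⁻¹ d = adj(I−A)·d / det(I−A); in particular x_R = (0.7125·210 + 0.3375·160 + 0.3775·80) / 0.5320 = 233.825 / 0.5320 ≈ 439.5207.
Intermediate flow from R to R: z_RR = a_RR · x_R = 0.10 × 233.825 / 0.5320 = 23.3825 / 0.5320 ≈ 43.95.

z_RR = 43.95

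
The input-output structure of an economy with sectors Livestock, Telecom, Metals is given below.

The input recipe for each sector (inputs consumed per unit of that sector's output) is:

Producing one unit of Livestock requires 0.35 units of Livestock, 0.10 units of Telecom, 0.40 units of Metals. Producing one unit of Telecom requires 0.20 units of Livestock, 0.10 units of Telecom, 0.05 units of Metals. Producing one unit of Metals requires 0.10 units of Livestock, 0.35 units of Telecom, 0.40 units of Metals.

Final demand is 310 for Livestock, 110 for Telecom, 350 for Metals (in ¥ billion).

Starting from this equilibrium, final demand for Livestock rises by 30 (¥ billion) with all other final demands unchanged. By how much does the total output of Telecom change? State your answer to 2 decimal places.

Δx_2 = 22.80

I − A =
  [   0.65    -0.20    -0.10]
  [  -0.10     0.90    -0.35]
  [  -0.40    -0.05     0.60]
Cofactors of I−A, C_ij = (−1)^(i+j)·(minor ij) (rows/columns in the sector order above):
  C_11 = (0.90)(0.60) − (-0.35)(-0.05) = 0.5225
  C_12 = −[(-0.10)(0.60) − (-0.35)(-0.40)] = 0.2000
  C_13 = (-0.10)(-0.05) − (0.90)(-0.40) = 0.3650
  C_21 = −[(-0.20)(0.60) − (-0.10)(-0.05)] = 0.1250
  C_22 = (0.65)(0.60) − (-0.10)(-0.40) = 0.3500
  C_23 = −[(0.65)(-0.05) − (-0.20)(-0.40)] = 0.1125
  C_31 = (-0.20)(-0.35) − (-0.10)(0.90) = 0.1600
  C_32 = −[(0.65)(-0.35) − (-0.10)(-0.10)] = 0.2375
  C_33 = (0.65)(0.90) − (-0.20)(-0.10) = 0.5650
det(I−A) = Σ_j (I−A)_1j·C_1j = (0.65)(0.5225) + (-0.20)(0.2000) + (-0.10)(0.3650) = 0.263125
adj(I−A) = Cᵀ =
  [ 0.5225   0.1250   0.1600]
  [ 0.2000   0.3500   0.2375]
  [ 0.3650   0.1125   0.5650]
(I − A)⁻¹ = adj(I−A) / det(I−A) ≈
  [   1.9857     0.4751     0.6081]
  [   0.7601     1.3302     0.9026]
  [   1.3872     0.4276     2.1473]
Δx = (I − A)⁻¹ Δd with Δd having +30 in the Livestock component and 0 elsewhere.
So Δx_2 = L_21 · (+30), where L_21 = adj(I−A)_21 / det(I−A) = 0.2000 / 0.263125.
Δx_2 = 0.2000 × (+30) / 0.263125 = 6.00 / 0.263125 ≈ 22.80.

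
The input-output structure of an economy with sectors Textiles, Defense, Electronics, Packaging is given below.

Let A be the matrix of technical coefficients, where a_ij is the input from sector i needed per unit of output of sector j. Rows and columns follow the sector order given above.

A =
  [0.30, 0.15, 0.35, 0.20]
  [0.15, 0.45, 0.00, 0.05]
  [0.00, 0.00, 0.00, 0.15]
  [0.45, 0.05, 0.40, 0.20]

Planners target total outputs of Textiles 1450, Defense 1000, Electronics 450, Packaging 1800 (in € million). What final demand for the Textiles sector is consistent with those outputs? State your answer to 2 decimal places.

d_1 = 347.50

I − A =
  [   0.70    -0.15    -0.35    -0.20]
  [  -0.15     0.55     0.00    -0.05]
  [   0.00     0.00     1.00    -0.15]
  [  -0.45    -0.05    -0.40     0.80]
d = (I − A) x:
  d_1 = (+0.70)·1450 + (-0.15)·1000 + (-0.35)·450 + (-0.20)·1800 = 347.50
  d_2 = (-0.15)·1450 + (+0.55)·1000 + (+0.00)·450 + (-0.05)·1800 = 242.50
  d_3 = (+0.00)·1450 + (+0.00)·1000 + (+1.00)·450 + (-0.15)·1800 = 180.00
  d_4 = (-0.45)·1450 + (-0.05)·1000 + (-0.40)·450 + (+0.80)·1800 = 557.50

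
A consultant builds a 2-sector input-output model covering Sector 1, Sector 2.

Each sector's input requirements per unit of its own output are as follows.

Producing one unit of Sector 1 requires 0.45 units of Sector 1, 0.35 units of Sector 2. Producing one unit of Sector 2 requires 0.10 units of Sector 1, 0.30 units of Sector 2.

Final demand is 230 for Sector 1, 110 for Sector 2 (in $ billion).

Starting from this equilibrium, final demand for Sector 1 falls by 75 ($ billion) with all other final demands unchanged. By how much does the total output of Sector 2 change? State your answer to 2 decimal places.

I − A =
  [   0.55    -0.10]
  [  -0.35     0.70]
det(I−A) = (0.55)(0.70) − (-0.10)(-0.35) = 0.3500
adj(I−A) = [[0.70, 0.10], [0.35, 0.55]]
(I − A)⁻¹ = adj(I−A) / det(I−A) ≈
  [   2.0000     0.2857]
  [   1.0000     1.5714]
Δx = (I − A)⁻¹ Δd with Δd having -75 in the Sector 1 component and 0 elsewhere.
So Δx_2 = L_21 · (-75), where L_21 = adj(I−A)_21 / det(I−A) = 0.35 / 0.3500.
Δx_2 = 0.35 × (-75) / 0.3500 = -26.25 / 0.3500 = -75.00.

Δx_2 = -75.00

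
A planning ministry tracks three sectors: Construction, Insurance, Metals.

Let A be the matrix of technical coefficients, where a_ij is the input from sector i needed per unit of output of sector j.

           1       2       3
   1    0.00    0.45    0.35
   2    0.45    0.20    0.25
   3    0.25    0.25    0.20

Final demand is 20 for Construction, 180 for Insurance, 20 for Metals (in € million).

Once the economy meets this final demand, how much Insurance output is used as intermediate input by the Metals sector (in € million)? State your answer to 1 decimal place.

I − A =
  [   1.00    -0.45    -0.35]
  [  -0.45     0.80    -0.25]
  [  -0.25    -0.25     0.80]
Cofactors of I−A, C_ij = (−1)^(i+j)·(minor ij) (rows/columns in the sector order above):
  C_11 = (0.80)(0.80) − (-0.25)(-0.25) = 0.5775
  C_12 = −[(-0.45)(0.80) − (-0.25)(-0.25)] = 0.4225
  C_13 = (-0.45)(-0.25) − (0.80)(-0.25) = 0.3125
  C_21 = −[(-0.45)(0.80) − (-0.35)(-0.25)] = 0.4475
  C_22 = (1.00)(0.80) − (-0.35)(-0.25) = 0.7125
  C_23 = −[(1.00)(-0.25) − (-0.45)(-0.25)] = 0.3625
  C_31 = (-0.45)(-0.25) − (-0.35)(0.80) = 0.3925
  C_32 = −[(1.00)(-0.25) − (-0.35)(-0.45)] = 0.4075
  C_33 = (1.00)(0.80) − (-0.45)(-0.45) = 0.5975
det(I−A) = Σ_j (I−A)_1j·C_1j = (1.00)(0.5775) + (-0.45)(0.4225) + (-0.35)(0.3125) = 0.2780
adj(I−A) = Cᵀ =
  [ 0.5775   0.4475   0.3925]
  [ 0.4225   0.7125   0.4075]
  [ 0.3125   0.3625   0.5975]
(I − A)⁻¹ = adj(I−A) / det(I−A) ≈
  [   2.0773     1.6097     1.4119]
  [   1.5198     2.5629     1.4658]
  [   1.1241     1.3040     2.1493]
First solve x = (I − A)⁻¹ d = adj(I−A)·d / det(I−A); in particular x_3 = (0.3125·20 + 0.3625·180 + 0.5975·20) / 0.2780 = 83.45 / 0.2780 ≈ 300.180.
Intermediate flow from 2 to 3: z_23 = a_23 · x_3 = 0.25 × 83.45 / 0.2780 = 20.8625 / 0.2780 ≈ 75.0.

z_23 = 75.0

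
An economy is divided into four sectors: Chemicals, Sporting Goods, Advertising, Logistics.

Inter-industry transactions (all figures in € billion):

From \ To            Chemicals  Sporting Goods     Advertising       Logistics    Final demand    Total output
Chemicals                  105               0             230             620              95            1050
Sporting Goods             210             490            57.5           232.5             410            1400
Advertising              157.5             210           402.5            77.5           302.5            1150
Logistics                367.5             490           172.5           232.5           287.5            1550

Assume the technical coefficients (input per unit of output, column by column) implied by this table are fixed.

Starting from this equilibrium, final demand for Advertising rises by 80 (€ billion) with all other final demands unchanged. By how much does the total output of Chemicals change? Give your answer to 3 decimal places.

Technical coefficients a_ij = z_ij / X_j:
  a_11 = 105/1050 = 0.10, a_21 = 210/1050 = 0.20, a_31 = 157.5/1050 = 0.15, a_41 = 367.5/1050 = 0.35
  a_12 = 0/1400 = 0.00, a_22 = 490/1400 = 0.35, a_32 = 210/1400 = 0.15, a_42 = 490/1400 = 0.35
  a_13 = 230/1150 = 0.20, a_23 = 57.5/1150 = 0.05, a_33 = 402.5/1150 = 0.35, a_43 = 172.5/1150 = 0.15
  a_14 = 620/1550 = 0.40, a_24 = 232.5/1550 = 0.15, a_34 = 77.5/1550 = 0.05, a_44 = 232.5/1550 = 0.15
I − A =
  [   0.90     0.00    -0.20    -0.40]
  [  -0.20     0.65    -0.05    -0.15]
  [  -0.15    -0.15     0.65    -0.05]
  [  -0.35    -0.35    -0.15     0.85]
Compute the cofactors C_ij = (−1)^(i+j)·(3×3 minor ij) of I−A; the adjugate is their transpose:
adj(I−A) = Cᵀ =
  [ 0.30950   0.12900   0.14600   0.17700]
  [ 0.15375   0.36150   0.10800   0.14250]
  [ 0.12325   0.13050   0.33100   0.10050]
  [ 0.21250   0.22500   0.16300   0.34800]
det(I−A) = Σ_j (I−A)_1j·C_1j = (0.90)(0.30950) + (0.00)(0.15375) + (-0.20)(0.12325) + (-0.40)(0.21250) = 0.1689
(I − A)⁻¹ = adj(I−A) / det(I−A) ≈
  [   1.8324     0.7638     0.8644     1.0480]
  [   0.9103     2.1403     0.6394     0.8437]
  [   0.7297     0.7726     1.9597     0.5950]
  [   1.2581     1.3321     0.9651     2.0604]
Δx = (I − A)⁻¹ Δd with Δd having +80 in the Advertising component and 0 elsewhere.
So Δx_1 = L_13 · (+80), where L_13 = adj(I−A)_13 / det(I−A) = 0.14600 / 0.1689.
Δx_1 = 0.14600 × (+80) / 0.1689 = 11.68 / 0.1689 ≈ 69.153.

Δx_1 = 69.153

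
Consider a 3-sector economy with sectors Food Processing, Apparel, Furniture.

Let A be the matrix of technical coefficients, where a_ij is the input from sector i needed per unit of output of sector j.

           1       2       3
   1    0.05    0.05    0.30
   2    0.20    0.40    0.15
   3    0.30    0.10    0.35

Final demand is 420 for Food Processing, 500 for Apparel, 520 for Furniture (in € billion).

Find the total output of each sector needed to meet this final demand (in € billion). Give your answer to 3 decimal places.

x_1 = 995.652, x_2 = 1539.304, x_3 = 1496.348

I − A =
  [   0.95    -0.05    -0.30]
  [  -0.20     0.60    -0.15]
  [  -0.30    -0.10     0.65]
Cofactors of I−A, C_ij = (−1)^(i+j)·(minor ij) (rows/columns in the sector order above):
  C_11 = (0.60)(0.65) − (-0.15)(-0.10) = 0.3750
  C_12 = −[(-0.20)(0.65) − (-0.15)(-0.30)] = 0.1750
  C_13 = (-0.20)(-0.10) − (0.60)(-0.30) = 0.2000
  C_21 = −[(-0.05)(0.65) − (-0.30)(-0.10)] = 0.0625
  C_22 = (0.95)(0.65) − (-0.30)(-0.30) = 0.5275
  C_23 = −[(0.95)(-0.10) − (-0.05)(-0.30)] = 0.1100
  C_31 = (-0.05)(-0.15) − (-0.30)(0.60) = 0.1875
  C_32 = −[(0.95)(-0.15) − (-0.30)(-0.20)] = 0.2025
  C_33 = (0.95)(0.60) − (-0.05)(-0.20) = 0.5600
det(I−A) = Σ_j (I−A)_1j·C_1j = (0.95)(0.3750) + (-0.05)(0.1750) + (-0.30)(0.2000) = 0.2875
adj(I−A) = Cᵀ =
  [ 0.3750   0.0625   0.1875]
  [ 0.1750   0.5275   0.2025]
  [ 0.2000   0.1100   0.5600]
(I − A)⁻¹ = adj(I−A) / det(I−A) ≈
  [   1.3043     0.2174     0.6522]
  [   0.6087     1.8348     0.7043]
  [   0.6957     0.3826     1.9478]
x = (I − A)⁻¹ d = adj(I−A)·d / det(I−A), with det(I−A) = 0.2875:
  x_1 = (0.3750·420 + 0.0625·500 + 0.1875·520) / 0.2875 = 286.25 / 0.2875 ≈ 995.652
  x_2 = (0.1750·420 + 0.5275·500 + 0.2025·520) / 0.2875 = 442.55 / 0.2875 ≈ 1539.304
  x_3 = (0.2000·420 + 0.1100·500 + 0.5600·520) / 0.2875 = 430.20 / 0.2875 ≈ 1496.348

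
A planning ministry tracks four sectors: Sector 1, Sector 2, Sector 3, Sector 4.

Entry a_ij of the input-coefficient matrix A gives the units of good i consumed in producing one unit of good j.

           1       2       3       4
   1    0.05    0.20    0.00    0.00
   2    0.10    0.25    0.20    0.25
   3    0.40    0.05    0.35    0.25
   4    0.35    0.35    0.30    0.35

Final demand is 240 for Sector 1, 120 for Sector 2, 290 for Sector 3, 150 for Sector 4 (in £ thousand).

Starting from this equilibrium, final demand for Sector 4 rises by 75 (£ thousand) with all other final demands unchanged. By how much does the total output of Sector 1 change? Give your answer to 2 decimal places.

I − A =
  [   0.95    -0.20     0.00     0.00]
  [  -0.10     0.75    -0.20    -0.25]
  [  -0.40    -0.05     0.65    -0.25]
  [  -0.35    -0.35    -0.30     0.65]
Compute the cofactors C_ij = (−1)^(i+j)·(3×3 minor ij) of I−A; the adjugate is their transpose:
adj(I−A) = Cᵀ =
  [ 0.176000   0.069500   0.041000   0.042500]
  [ 0.191125   0.330125   0.194750   0.201875]
  [ 0.242000   0.183500   0.349500   0.205000]
  [ 0.309375   0.299875   0.288250   0.424625]
det(I−A) = Σ_j (I−A)_1j·C_1j = (0.95)(0.176000) + (-0.20)(0.191125) + (0.00)(0.242000) + (0.00)(0.309375) = 0.128975
(I − A)⁻¹ = adj(I−A) / det(I−A) ≈
  [   1.3646     0.5389     0.3179     0.3295]
  [   1.4819     2.5596     1.5100     1.5652]
  [   1.8763     1.4228     2.7098     1.5895]
  [   2.3987     2.3251     2.2349     3.2923]
Δx = (I − A)⁻¹ Δd with Δd having +75 in the Sector 4 component and 0 elsewhere.
So Δx_1 = L_14 · (+75), where L_14 = adj(I−A)_14 / det(I−A) = 0.042500 / 0.128975.
Δx_1 = 0.042500 × (+75) / 0.128975 = 3.1875 / 0.128975 ≈ 24.71.

Δx_1 = 24.71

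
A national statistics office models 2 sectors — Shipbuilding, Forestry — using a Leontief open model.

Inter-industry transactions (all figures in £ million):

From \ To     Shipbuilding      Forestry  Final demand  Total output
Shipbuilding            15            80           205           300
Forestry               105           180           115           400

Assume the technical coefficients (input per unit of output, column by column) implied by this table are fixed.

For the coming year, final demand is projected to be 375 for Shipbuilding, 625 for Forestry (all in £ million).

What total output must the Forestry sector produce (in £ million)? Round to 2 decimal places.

Technical coefficients a_ij = z_ij / X_j:
  a_SS = 15/300 = 0.05, a_FS = 105/300 = 0.35
  a_SF = 80/400 = 0.20, a_FF = 180/400 = 0.45
I − A =
  [   0.95    -0.20]
  [  -0.35     0.55]
det(I−A) = (0.95)(0.55) − (-0.20)(-0.35) = 0.4525
adj(I−A) = [[0.55, 0.20], [0.35, 0.95]]
(I − A)⁻¹ = adj(I−A) / det(I−A) ≈
  [   1.2155     0.4420]
  [   0.7735     2.0994]
x = (I − A)⁻¹ d = adj(I−A)·d / det(I−A), with det(I−A) = 0.4525:
  x_S = (0.55·375 + 0.20·625) / 0.4525 = 331.25 / 0.4525 ≈ 732.04
  x_F = (0.35·375 + 0.95·625) / 0.4525 = 725.00 / 0.4525 ≈ 1602.21

x_F = 1602.21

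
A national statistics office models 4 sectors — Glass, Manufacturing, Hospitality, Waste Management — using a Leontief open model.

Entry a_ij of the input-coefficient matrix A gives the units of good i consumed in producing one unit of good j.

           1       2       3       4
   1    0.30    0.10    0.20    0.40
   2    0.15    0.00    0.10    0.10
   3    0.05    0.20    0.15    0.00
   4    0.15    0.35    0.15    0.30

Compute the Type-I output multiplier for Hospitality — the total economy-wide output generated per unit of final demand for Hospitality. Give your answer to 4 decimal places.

I − A =
  [   0.70    -0.10    -0.20    -0.40]
  [  -0.15     1.00    -0.10    -0.10]
  [  -0.05    -0.20     0.85     0.00]
  [  -0.15    -0.35    -0.15     0.70]
Compute the cofactors C_ij = (−1)^(i+j)·(3×3 minor ij) of I−A; the adjugate is their transpose:
adj(I−A) = Cᵀ =
  [ 0.548250   0.218500   0.215500   0.344500]
  [ 0.106250   0.355500   0.086500   0.111500]
  [ 0.057250   0.096500   0.372500   0.046500]
  [ 0.182875   0.245250   0.169250   0.551750]
det(I−A) = Σ_j (I−A)_1j·C_1j = (0.70)(0.548250) + (-0.10)(0.106250) + (-0.20)(0.057250) + (-0.40)(0.182875) = 0.28855
(I − A)⁻¹ = adj(I−A) / det(I−A) ≈
  [   1.90002     0.75723     0.74684     1.19390]
  [   0.36822     1.23202     0.29977     0.38641]
  [   0.19841     0.33443     1.29094     0.16115]
  [   0.63377     0.84994     0.58655     1.91215]
The output multiplier for sector j is the column-j sum of the Leontief inverse (I − A)⁻¹ = adj(I−A) / det(I−A).
Column 3 of adj(I−A): (0.215500, 0.086500, 0.372500, 0.169250); det(I−A) = 0.28855.
m_3 = (0.215500 + 0.086500 + 0.372500 + 0.169250) / 0.28855 = 0.84375 / 0.28855 ≈ 2.9241.

m_3 = 2.9241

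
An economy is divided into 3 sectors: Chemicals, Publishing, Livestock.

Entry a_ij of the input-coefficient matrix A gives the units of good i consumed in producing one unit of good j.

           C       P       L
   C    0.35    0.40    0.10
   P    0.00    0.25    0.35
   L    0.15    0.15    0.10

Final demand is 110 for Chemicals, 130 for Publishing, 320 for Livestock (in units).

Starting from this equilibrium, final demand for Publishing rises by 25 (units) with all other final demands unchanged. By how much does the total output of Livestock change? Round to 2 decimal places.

I − A =
  [   0.65    -0.40    -0.10]
  [   0.00     0.75    -0.35]
  [  -0.15    -0.15     0.90]
Cofactors of I−A, C_ij = (−1)^(i+j)·(minor ij) (rows/columns in the sector order above):
  C_11 = (0.75)(0.90) − (-0.35)(-0.15) = 0.6225
  C_12 = −[(0.00)(0.90) − (-0.35)(-0.15)] = 0.0525
  C_13 = (0.00)(-0.15) − (0.75)(-0.15) = 0.1125
  C_21 = −[(-0.40)(0.90) − (-0.10)(-0.15)] = 0.3750
  C_22 = (0.65)(0.90) − (-0.10)(-0.15) = 0.5700
  C_23 = −[(0.65)(-0.15) − (-0.40)(-0.15)] = 0.1575
  C_31 = (-0.40)(-0.35) − (-0.10)(0.75) = 0.2150
  C_32 = −[(0.65)(-0.35) − (-0.10)(0.00)] = 0.2275
  C_33 = (0.65)(0.75) − (-0.40)(0.00) = 0.4875
det(I−A) = Σ_j (I−A)_1j·C_1j = (0.65)(0.6225) + (-0.40)(0.0525) + (-0.10)(0.1125) = 0.372375
adj(I−A) = Cᵀ =
  [ 0.6225   0.3750   0.2150]
  [ 0.0525   0.5700   0.2275]
  [ 0.1125   0.1575   0.4875]
(I − A)⁻¹ = adj(I−A) / det(I−A) ≈
  [   1.6717     1.0070     0.5774]
  [   0.1410     1.5307     0.6109]
  [   0.3021     0.4230     1.3092]
Δx = (I − A)⁻¹ Δd with Δd having +25 in the Publishing component and 0 elsewhere.
So Δx_L = L_LP · (+25), where L_LP = adj(I−A)_LP / det(I−A) = 0.1575 / 0.372375.
Δx_L = 0.1575 × (+25) / 0.372375 = 3.9375 / 0.372375 ≈ 10.57.

Δx_L = 10.57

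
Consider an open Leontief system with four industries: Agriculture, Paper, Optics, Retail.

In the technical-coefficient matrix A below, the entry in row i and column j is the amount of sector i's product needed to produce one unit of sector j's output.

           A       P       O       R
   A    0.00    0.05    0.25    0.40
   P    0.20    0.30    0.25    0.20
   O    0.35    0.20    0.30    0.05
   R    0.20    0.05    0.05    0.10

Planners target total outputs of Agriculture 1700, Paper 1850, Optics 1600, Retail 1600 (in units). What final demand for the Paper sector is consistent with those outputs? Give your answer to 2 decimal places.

d_P = 235.00

I − A =
  [   1.00    -0.05    -0.25    -0.40]
  [  -0.20     0.70    -0.25    -0.20]
  [  -0.35    -0.20     0.70    -0.05]
  [  -0.20    -0.05    -0.05     0.90]
d = (I − A) x:
  d_A = (+1.00)·1700 + (-0.05)·1850 + (-0.25)·1600 + (-0.40)·1600 = 567.50
  d_P = (-0.20)·1700 + (+0.70)·1850 + (-0.25)·1600 + (-0.20)·1600 = 235.00
  d_O = (-0.35)·1700 + (-0.20)·1850 + (+0.70)·1600 + (-0.05)·1600 = 75.00
  d_R = (-0.20)·1700 + (-0.05)·1850 + (-0.05)·1600 + (+0.90)·1600 = 927.50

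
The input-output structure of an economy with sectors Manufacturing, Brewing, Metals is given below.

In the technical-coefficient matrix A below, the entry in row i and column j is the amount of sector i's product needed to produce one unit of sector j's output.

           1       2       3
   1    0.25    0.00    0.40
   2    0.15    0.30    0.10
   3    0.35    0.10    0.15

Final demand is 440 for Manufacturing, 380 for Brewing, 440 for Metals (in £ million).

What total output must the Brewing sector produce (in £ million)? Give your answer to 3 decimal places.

I − A =
  [   0.75     0.00    -0.40]
  [  -0.15     0.70    -0.10]
  [  -0.35    -0.10     0.85]
Cofactors of I−A, C_ij = (−1)^(i+j)·(minor ij) (rows/columns in the sector order above):
  C_11 = (0.70)(0.85) − (-0.10)(-0.10) = 0.5850
  C_12 = −[(-0.15)(0.85) − (-0.10)(-0.35)] = 0.1625
  C_13 = (-0.15)(-0.10) − (0.70)(-0.35) = 0.2600
  C_21 = −[(0.00)(0.85) − (-0.40)(-0.10)] = 0.0400
  C_22 = (0.75)(0.85) − (-0.40)(-0.35) = 0.4975
  C_23 = −[(0.75)(-0.10) − (0.00)(-0.35)] = 0.0750
  C_31 = (0.00)(-0.10) − (-0.40)(0.70) = 0.2800
  C_32 = −[(0.75)(-0.10) − (-0.40)(-0.15)] = 0.1350
  C_33 = (0.75)(0.70) − (0.00)(-0.15) = 0.5250
det(I−A) = Σ_j (I−A)_1j·C_1j = (0.75)(0.5850) + (0.00)(0.1625) + (-0.40)(0.2600) = 0.33475
adj(I−A) = Cᵀ =
  [ 0.5850   0.0400   0.2800]
  [ 0.1625   0.4975   0.1350]
  [ 0.2600   0.0750   0.5250]
(I − A)⁻¹ = adj(I−A) / det(I−A) ≈
  [   1.7476     0.1195     0.8364]
  [   0.4854     1.4862     0.4033]
  [   0.7767     0.2240     1.5683]
x = (I − A)⁻¹ d = adj(I−A)·d / det(I−A), with det(I−A) = 0.33475:
  x_1 = (0.5850·440 + 0.0400·380 + 0.2800·440) / 0.33475 = 395.80 / 0.33475 ≈ 1182.375
  x_2 = (0.1625·440 + 0.4975·380 + 0.1350·440) / 0.33475 = 319.95 / 0.33475 ≈ 955.788
  x_3 = (0.2600·440 + 0.0750·380 + 0.5250·440) / 0.33475 = 373.90 / 0.33475 ≈ 1116.953

x_2 = 955.788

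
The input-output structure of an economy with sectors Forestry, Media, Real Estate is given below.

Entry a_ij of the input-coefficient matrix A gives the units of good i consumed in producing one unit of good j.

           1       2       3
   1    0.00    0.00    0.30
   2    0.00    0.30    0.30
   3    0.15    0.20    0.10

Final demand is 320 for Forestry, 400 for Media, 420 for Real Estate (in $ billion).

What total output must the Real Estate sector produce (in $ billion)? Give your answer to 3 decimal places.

x_3 = 756.917

I − A =
  [   1.00     0.00    -0.30]
  [   0.00     0.70    -0.30]
  [  -0.15    -0.20     0.90]
Cofactors of I−A, C_ij = (−1)^(i+j)·(minor ij) (rows/columns in the sector order above):
  C_11 = (0.70)(0.90) − (-0.30)(-0.20) = 0.5700
  C_12 = −[(0.00)(0.90) − (-0.30)(-0.15)] = 0.0450
  C_13 = (0.00)(-0.20) − (0.70)(-0.15) = 0.1050
  C_21 = −[(0.00)(0.90) − (-0.30)(-0.20)] = 0.0600
  C_22 = (1.00)(0.90) − (-0.30)(-0.15) = 0.8550
  C_23 = −[(1.00)(-0.20) − (0.00)(-0.15)] = 0.2000
  C_31 = (0.00)(-0.30) − (-0.30)(0.70) = 0.2100
  C_32 = −[(1.00)(-0.30) − (-0.30)(0.00)] = 0.3000
  C_33 = (1.00)(0.70) − (0.00)(0.00) = 0.7000
det(I−A) = Σ_j (I−A)_1j·C_1j = (1.00)(0.5700) + (0.00)(0.0450) + (-0.30)(0.1050) = 0.5385
adj(I−A) = Cᵀ =
  [ 0.5700   0.0600   0.2100]
  [ 0.0450   0.8550   0.3000]
  [ 0.1050   0.2000   0.7000]
(I − A)⁻¹ = adj(I−A) / det(I−A) ≈
  [   1.0585     0.1114     0.3900]
  [   0.0836     1.5877     0.5571]
  [   0.1950     0.3714     1.2999]
x = (I − A)⁻¹ d = adj(I−A)·d / det(I−A), with det(I−A) = 0.5385:
  x_1 = (0.5700·320 + 0.0600·400 + 0.2100·420) / 0.5385 = 294.60 / 0.5385 ≈ 547.075
  x_2 = (0.0450·320 + 0.8550·400 + 0.3000·420) / 0.5385 = 482.40 / 0.5385 ≈ 895.822
  x_3 = (0.1050·320 + 0.2000·400 + 0.7000·420) / 0.5385 = 407.60 / 0.5385 ≈ 756.917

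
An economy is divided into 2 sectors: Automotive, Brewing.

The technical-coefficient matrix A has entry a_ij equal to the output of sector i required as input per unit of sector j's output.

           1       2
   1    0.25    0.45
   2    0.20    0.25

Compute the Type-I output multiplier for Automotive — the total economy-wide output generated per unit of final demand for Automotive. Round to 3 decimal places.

m_1 = 2.011

I − A =
  [   0.75    -0.45]
  [  -0.20     0.75]
det(I−A) = (0.75)(0.75) − (-0.45)(-0.20) = 0.4725
adj(I−A) = [[0.75, 0.45], [0.20, 0.75]]
(I − A)⁻¹ = adj(I−A) / det(I−A) ≈
  [   1.5873     0.9524]
  [   0.4233     1.5873]
The output multiplier for sector j is the column-j sum of the Leontief inverse (I − A)⁻¹ = adj(I−A) / det(I−A).
Column 1 of adj(I−A): (0.75, 0.20); det(I−A) = 0.4725.
m_1 = (0.75 + 0.20) / 0.4725 = 0.95 / 0.4725 ≈ 2.011.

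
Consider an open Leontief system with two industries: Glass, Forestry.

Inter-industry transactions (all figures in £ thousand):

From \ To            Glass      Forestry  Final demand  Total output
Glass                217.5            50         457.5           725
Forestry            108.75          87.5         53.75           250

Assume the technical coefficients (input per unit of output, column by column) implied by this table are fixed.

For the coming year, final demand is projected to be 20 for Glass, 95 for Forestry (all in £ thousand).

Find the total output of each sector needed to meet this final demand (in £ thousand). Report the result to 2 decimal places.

Technical coefficients a_ij = z_ij / X_j:
  a_11 = 217.5/725 = 0.30, a_21 = 108.75/725 = 0.15
  a_12 = 50/250 = 0.20, a_22 = 87.5/250 = 0.35
I − A =
  [   0.70    -0.20]
  [  -0.15     0.65]
det(I−A) = (0.70)(0.65) − (-0.20)(-0.15) = 0.4250
adj(I−A) = [[0.65, 0.20], [0.15, 0.70]]
(I − A)⁻¹ = adj(I−A) / det(I−A) ≈
  [   1.5294     0.4706]
  [   0.3529     1.6471]
x = (I − A)⁻¹ d = adj(I−A)·d / det(I−A), with det(I−A) = 0.4250:
  x_1 = (0.65·20 + 0.20·95) / 0.4250 = 32.00 / 0.4250 ≈ 75.29
  x_2 = (0.15·20 + 0.70·95) / 0.4250 = 69.50 / 0.4250 ≈ 163.53

x_1 = 75.29, x_2 = 163.53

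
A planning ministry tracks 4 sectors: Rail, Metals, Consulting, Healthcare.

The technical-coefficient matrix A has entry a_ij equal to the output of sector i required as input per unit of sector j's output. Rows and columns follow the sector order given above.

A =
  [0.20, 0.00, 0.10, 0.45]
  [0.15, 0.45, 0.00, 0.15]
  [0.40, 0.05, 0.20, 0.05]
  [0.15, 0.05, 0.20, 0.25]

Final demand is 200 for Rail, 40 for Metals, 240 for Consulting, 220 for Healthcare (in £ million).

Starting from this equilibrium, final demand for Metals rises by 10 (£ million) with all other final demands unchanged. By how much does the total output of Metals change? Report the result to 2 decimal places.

Δx_M = 19.15

I − A =
  [   0.80     0.00    -0.10    -0.45]
  [  -0.15     0.55     0.00    -0.15]
  [  -0.40    -0.05     0.80    -0.05]
  [  -0.15    -0.05    -0.20     0.75]
Compute the cofactors C_ij = (−1)^(i+j)·(3×3 minor ij) of I−A; the adjugate is their transpose:
adj(I−A) = Cᵀ =
  [ 0.317000   0.026500   0.090000   0.201500]
  [ 0.118500   0.351250   0.051000   0.144750]
  [ 0.173250   0.037625   0.283500   0.130375]
  [ 0.117500   0.038750   0.097000   0.329250]
det(I−A) = Σ_j (I−A)_1j·C_1j = (0.80)(0.317000) + (0.00)(0.118500) + (-0.10)(0.173250) + (-0.45)(0.117500) = 0.1834
(I − A)⁻¹ = adj(I−A) / det(I−A) ≈
  [   1.7285     0.1445     0.4907     1.0987]
  [   0.6461     1.9152     0.2781     0.7893]
  [   0.9447     0.2052     1.5458     0.7109]
  [   0.6407     0.2113     0.5289     1.7953]
Δx = (I − A)⁻¹ Δd with Δd having +10 in the Metals component and 0 elsewhere.
So Δx_M = L_MM · (+10), where L_MM = adj(I−A)_MM / det(I−A) = 0.351250 / 0.1834.
Δx_M = 0.351250 × (+10) / 0.1834 = 3.5125 / 0.1834 ≈ 19.15.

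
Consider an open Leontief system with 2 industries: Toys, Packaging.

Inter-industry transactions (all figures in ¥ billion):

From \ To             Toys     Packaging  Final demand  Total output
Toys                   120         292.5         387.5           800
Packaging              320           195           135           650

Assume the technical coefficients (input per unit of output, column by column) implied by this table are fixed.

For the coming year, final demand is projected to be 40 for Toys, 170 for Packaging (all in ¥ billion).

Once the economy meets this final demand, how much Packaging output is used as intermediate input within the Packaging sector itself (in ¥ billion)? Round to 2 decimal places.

Technical coefficients a_ij = z_ij / X_j:
  a_11 = 120/800 = 0.15, a_21 = 320/800 = 0.40
  a_12 = 292.5/650 = 0.45, a_22 = 195/650 = 0.30
I − A =
  [   0.85    -0.45]
  [  -0.40     0.70]
det(I−A) = (0.85)(0.70) − (-0.45)(-0.40) = 0.4150
adj(I−A) = [[0.70, 0.45], [0.40, 0.85]]
(I − A)⁻¹ = adj(I−A) / det(I−A) ≈
  [   1.6867     1.0843]
  [   0.9639     2.0482]
First solve x = (I − A)⁻¹ d = adj(I−A)·d / det(I−A); in particular x_2 = (0.40·40 + 0.85·170) / 0.4150 = 160.50 / 0.4150 ≈ 386.7470.
Intermediate flow from 2 to 2: z_22 = a_22 · x_2 = 0.30 × 160.50 / 0.4150 = 48.15 / 0.4150 ≈ 116.02.

z_22 = 116.02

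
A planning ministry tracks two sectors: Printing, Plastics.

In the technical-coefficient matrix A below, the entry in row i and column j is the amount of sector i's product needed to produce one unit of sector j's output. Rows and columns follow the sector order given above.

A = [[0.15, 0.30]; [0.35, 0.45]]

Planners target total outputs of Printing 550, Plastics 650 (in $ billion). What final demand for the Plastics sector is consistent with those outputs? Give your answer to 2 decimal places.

d_2 = 165.00

I − A =
  [   0.85    -0.30]
  [  -0.35     0.55]
d = (I − A) x:
  d_1 = (+0.85)·550 + (-0.30)·650 = 272.50
  d_2 = (-0.35)·550 + (+0.55)·650 = 165.00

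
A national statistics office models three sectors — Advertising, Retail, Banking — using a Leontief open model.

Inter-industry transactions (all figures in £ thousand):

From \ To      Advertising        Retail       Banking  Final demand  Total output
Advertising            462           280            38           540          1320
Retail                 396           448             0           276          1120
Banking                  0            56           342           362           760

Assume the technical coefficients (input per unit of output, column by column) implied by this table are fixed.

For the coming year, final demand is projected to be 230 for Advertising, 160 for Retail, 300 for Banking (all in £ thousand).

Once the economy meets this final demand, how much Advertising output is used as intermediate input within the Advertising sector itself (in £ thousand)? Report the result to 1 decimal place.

Technical coefficients a_ij = z_ij / X_j:
  a_AA = 462/1320 = 0.35, a_RA = 396/1320 = 0.30, a_BA = 0/1320 = 0.00
  a_AR = 280/1120 = 0.25, a_RR = 448/1120 = 0.40, a_BR = 56/1120 = 0.05
  a_AB = 38/760 = 0.05, a_RB = 0/760 = 0.00, a_BB = 342/760 = 0.45
I − A =
  [   0.65    -0.25    -0.05]
  [  -0.30     0.60     0.00]
  [   0.00    -0.05     0.55]
Cofactors of I−A, C_ij = (−1)^(i+j)·(minor ij) (rows/columns in the sector order above):
  C_11 = (0.60)(0.55) − (0.00)(-0.05) = 0.3300
  C_12 = −[(-0.30)(0.55) − (0.00)(0.00)] = 0.1650
  C_13 = (-0.30)(-0.05) − (0.60)(0.00) = 0.0150
  C_21 = −[(-0.25)(0.55) − (-0.05)(-0.05)] = 0.1400
  C_22 = (0.65)(0.55) − (-0.05)(0.00) = 0.3575
  C_23 = −[(0.65)(-0.05) − (-0.25)(0.00)] = 0.0325
  C_31 = (-0.25)(0.00) − (-0.05)(0.60) = 0.0300
  C_32 = −[(0.65)(0.00) − (-0.05)(-0.30)] = 0.0150
  C_33 = (0.65)(0.60) − (-0.25)(-0.30) = 0.3150
det(I−A) = Σ_j (I−A)_1j·C_1j = (0.65)(0.3300) + (-0.25)(0.1650) + (-0.05)(0.0150) = 0.1725
adj(I−A) = Cᵀ =
  [ 0.3300   0.1400   0.0300]
  [ 0.1650   0.3575   0.0150]
  [ 0.0150   0.0325   0.3150]
(I − A)⁻¹ = adj(I−A) / det(I−A) ≈
  [   1.9130     0.8116     0.1739]
  [   0.9565     2.0725     0.0870]
  [   0.0870     0.1884     1.8261]
First solve x = (I − A)⁻¹ d = adj(I−A)·d / det(I−A); in particular x_A = (0.3300·230 + 0.1400·160 + 0.0300·300) / 0.1725 = 107.30 / 0.1725 ≈ 622.029.
Intermediate flow from A to A: z_AA = a_AA · x_A = 0.35 × 107.30 / 0.1725 = 37.555 / 0.1725 ≈ 217.7.

z_AA = 217.7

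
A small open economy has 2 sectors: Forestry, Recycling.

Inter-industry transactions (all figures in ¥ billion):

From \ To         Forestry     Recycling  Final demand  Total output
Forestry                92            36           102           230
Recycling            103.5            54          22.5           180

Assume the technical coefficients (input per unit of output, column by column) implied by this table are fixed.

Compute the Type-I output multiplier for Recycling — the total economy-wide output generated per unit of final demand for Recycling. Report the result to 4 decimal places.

Technical coefficients a_ij = z_ij / X_j:
  a_FF = 92/230 = 0.40, a_RF = 103.5/230 = 0.45
  a_FR = 36/180 = 0.20, a_RR = 54/180 = 0.30
I − A =
  [   0.60    -0.20]
  [  -0.45     0.70]
det(I−A) = (0.60)(0.70) − (-0.20)(-0.45) = 0.3300
adj(I−A) = [[0.70, 0.20], [0.45, 0.60]]
(I − A)⁻¹ = adj(I−A) / det(I−A) ≈
  [   2.12121     0.60606]
  [   1.36364     1.81818]
The output multiplier for sector j is the column-j sum of the Leontief inverse (I − A)⁻¹ = adj(I−A) / det(I−A).
Column R of adj(I−A): (0.20, 0.60); det(I−A) = 0.3300.
m_R = (0.20 + 0.60) / 0.3300 = 0.80 / 0.3300 ≈ 2.4242.

m_R = 2.4242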